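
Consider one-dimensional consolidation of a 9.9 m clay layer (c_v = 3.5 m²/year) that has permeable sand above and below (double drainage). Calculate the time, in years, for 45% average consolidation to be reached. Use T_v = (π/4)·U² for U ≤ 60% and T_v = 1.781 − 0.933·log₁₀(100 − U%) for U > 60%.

Drainage path length: H_d = H/2 = 4.95 m (double drainage).
U ≤ 60%: T_v = (π/4)·U² = (π/4)×0.45² = 0.15904.
t = T_v·H_d²/c_v = 0.15904×4.95²/3.5 = 1.113 years.

t ≈ 1.11 years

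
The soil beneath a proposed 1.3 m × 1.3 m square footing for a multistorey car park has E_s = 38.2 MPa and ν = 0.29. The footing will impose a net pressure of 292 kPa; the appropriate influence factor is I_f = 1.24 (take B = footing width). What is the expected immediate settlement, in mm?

S_e ≈ 11.3 mm

Immediate (elastic) settlement: S_e = q·B·(1−ν²)/E_s · I_f.
E_s = 38.2 MPa = 38200 kPa.
S_e = 292 × 1.3 × (1 − 0.29²) / 38200 × 1.24
    = 292 × 1.3 × 0.9159 / 38200 × 1.24
    = 0.01129 m = 11.29 mm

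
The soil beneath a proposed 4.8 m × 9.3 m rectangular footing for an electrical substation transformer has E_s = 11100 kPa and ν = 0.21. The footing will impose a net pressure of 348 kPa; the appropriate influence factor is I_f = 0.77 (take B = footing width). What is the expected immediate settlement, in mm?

S_e ≈ 111 mm

Immediate (elastic) settlement: S_e = q·B·(1−ν²)/E_s · I_f.
S_e = 348 × 4.8 × (1 − 0.21²) / 11100 × 0.77
    = 348 × 4.8 × 0.9559 / 11100 × 0.77
    = 0.1108 m = 110.8 mm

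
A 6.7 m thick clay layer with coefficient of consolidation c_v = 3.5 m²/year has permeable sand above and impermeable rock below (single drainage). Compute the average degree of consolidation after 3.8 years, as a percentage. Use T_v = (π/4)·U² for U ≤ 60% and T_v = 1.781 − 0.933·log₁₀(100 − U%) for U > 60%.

U ≈ 61 %

Drainage path length: H_d = H = 6.7 m (single drainage).
T_v = c_v·t/H_d² = 3.5×3.8/6.7² = 0.29628.
T_v = 0.29628 corresponds to the U > 60% branch:
U = 1 − 10^((1.781 − T_v)/0.933)/100 = 0.6098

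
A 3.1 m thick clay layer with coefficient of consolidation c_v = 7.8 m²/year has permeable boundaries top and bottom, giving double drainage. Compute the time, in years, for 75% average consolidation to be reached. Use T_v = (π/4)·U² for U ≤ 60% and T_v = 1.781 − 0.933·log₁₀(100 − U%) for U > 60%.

Drainage path length: H_d = H/2 = 1.55 m (double drainage).
U > 60%: T_v = 1.781 − 0.933·log₁₀(100 − 75) = 0.47672.
t = T_v·H_d²/c_v = 0.47672×1.55²/7.8 = 0.1468 years.

t ≈ 0.147 years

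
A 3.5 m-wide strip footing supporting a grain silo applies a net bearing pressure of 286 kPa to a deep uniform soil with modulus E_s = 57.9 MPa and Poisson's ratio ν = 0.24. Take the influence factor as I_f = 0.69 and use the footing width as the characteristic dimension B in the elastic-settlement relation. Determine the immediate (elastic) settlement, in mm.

S_e ≈ 11.2 mm

Immediate (elastic) settlement: S_e = q·B·(1−ν²)/E_s · I_f.
E_s = 57.9 MPa = 57900 kPa.
S_e = 286 × 3.5 × (1 − 0.24²) / 57900 × 0.69
    = 286 × 3.5 × 0.9424 / 57900 × 0.69
    = 0.01124 m = 11.24 mm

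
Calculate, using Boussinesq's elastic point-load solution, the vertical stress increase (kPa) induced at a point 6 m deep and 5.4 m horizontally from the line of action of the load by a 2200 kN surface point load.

Δσ_z ≈ 6.62 kPa

Boussinesq vertical stress below a point load on an elastic half-space:
Δσ_z = 3P/(2πz²) · [1 + (r/z)²]^(−5/2)
r/z = 5.4/6 = 0.9; [1+(r/z)²]^(−5/2) = 0.22688.
Δσ_z = 3×2200/(2π×6²) × 0.22688 = 29.178 × 0.22688 = 6.62 kPa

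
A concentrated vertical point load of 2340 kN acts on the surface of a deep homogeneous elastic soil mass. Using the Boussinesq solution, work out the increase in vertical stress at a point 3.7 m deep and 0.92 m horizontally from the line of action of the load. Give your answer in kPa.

Δσ_z ≈ 70.2 kPa

Boussinesq vertical stress below a point load on an elastic half-space:
Δσ_z = 3P/(2πz²) · [1 + (r/z)²]^(−5/2)
r/z = 0.92/3.7 = 0.24865; [1+(r/z)²]^(−5/2) = 0.86073.
Δσ_z = 3×2340/(2π×3.7²) × 0.86073 = 81.612 × 0.86073 = 70.25 kPa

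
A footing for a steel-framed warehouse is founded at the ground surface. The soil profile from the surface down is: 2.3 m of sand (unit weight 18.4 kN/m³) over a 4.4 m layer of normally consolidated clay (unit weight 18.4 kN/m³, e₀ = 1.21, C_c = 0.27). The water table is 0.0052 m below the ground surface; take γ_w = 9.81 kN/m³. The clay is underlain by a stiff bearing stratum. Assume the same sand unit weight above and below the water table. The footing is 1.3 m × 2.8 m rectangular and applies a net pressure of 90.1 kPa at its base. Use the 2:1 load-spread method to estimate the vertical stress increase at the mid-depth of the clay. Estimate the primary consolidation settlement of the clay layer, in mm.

S_c ≈ 42.6 mm

Mid-depth of clay below the ground surface: z = 2.3 + 4.4/2 = 4.5 m.
Total vertical stress at mid-clay: σ_v = 18.4×2.3 + 18.4×2.2 = 82.8 kPa.
Pore pressure: u = 9.81×(4.5 − 0.0052) = 44.096 kPa.
Initial effective stress: σ'_0 = σ_v − u = 82.8 − 44.096 = 38.704 kPa.
Stress increase at mid-clay by the 2:1 spreading method:
Δσ = qBL/((B+z)(L+z)) = 90.1×1.3×2.8/((1.3+4.5)(2.8+4.5)) = 7.746 kPa
Final effective stress: σ'_f = σ'_0 + Δσ = 38.704 + 7.746 = 46.45 kPa.
Normally consolidated clay, so the full stress increment lies on the virgin compression line:
S_c = C_c·H/(1+e₀)·log₁₀(σ'_f/σ'_0) = 0.27×4.4/(1+1.21)×log₁₀(46.45/38.704)
    = 0.53756 × 0.07923 = 0.04259 m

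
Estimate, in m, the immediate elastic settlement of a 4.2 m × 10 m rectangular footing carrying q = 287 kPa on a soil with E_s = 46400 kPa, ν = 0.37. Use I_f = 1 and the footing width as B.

Immediate (elastic) settlement: S_e = q·B·(1−ν²)/E_s · I_f.
S_e = 287 × 4.2 × (1 − 0.37²) / 46400 × 1
    = 287 × 4.2 × 0.8631 / 46400 × 1
    = 0.02242 m

S_e ≈ 0.0224 m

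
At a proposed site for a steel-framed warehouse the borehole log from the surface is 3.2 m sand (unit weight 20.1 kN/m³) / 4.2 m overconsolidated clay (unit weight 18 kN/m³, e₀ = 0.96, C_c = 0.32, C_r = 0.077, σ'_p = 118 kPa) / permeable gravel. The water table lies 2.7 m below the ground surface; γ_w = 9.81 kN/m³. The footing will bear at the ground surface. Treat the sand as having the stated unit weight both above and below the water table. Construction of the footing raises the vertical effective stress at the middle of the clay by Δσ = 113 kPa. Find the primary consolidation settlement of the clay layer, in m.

S_c ≈ 0.172 m

Mid-depth of clay below the ground surface: z = 3.2 + 4.2/2 = 5.3 m.
Total vertical stress at mid-clay: σ_v = 20.1×3.2 + 18×2.1 = 102.12 kPa.
Pore pressure: u = 9.81×(5.3 − 2.7) = 25.506 kPa.
Initial effective stress: σ'_0 = σ_v − u = 102.12 − 25.506 = 76.614 kPa.
Final effective stress: σ'_f = 76.614 + 113 = 189.61 kPa.
σ'_f = 189.61 > σ'_p = 118 kPa, so the stress path crosses the preconsolidation pressure — recompression up to σ'_p, then virgin compression beyond:
S_c = H/(1+e₀)·[C_r·log₁₀(σ'_p/σ'_0) + C_c·log₁₀(σ'_f/σ'_p)]
    = 4.2/1.96 × [0.077×log₁₀(118/76.614) + 0.32×log₁₀(189.61/118)]
    = 2.1429 × [0.014443 + 0.065913] = 0.1722 m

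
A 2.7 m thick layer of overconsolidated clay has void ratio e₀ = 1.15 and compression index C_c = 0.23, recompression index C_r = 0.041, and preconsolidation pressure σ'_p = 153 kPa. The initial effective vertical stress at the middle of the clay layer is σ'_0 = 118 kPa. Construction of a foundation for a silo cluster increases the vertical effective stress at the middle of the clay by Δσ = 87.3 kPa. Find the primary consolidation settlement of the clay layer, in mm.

S_c ≈ 42.7 mm

Final effective stress: σ'_f = 118 + 87.3 = 205.3 kPa.
σ'_f = 205.3 > σ'_p = 153 kPa, so the stress path crosses the preconsolidation pressure — recompression up to σ'_p, then virgin compression beyond:
S_c = H/(1+e₀)·[C_r·log₁₀(σ'_p/σ'_0) + C_c·log₁₀(σ'_f/σ'_p)]
    = 2.7/2.15 × [0.041×log₁₀(153/118) + 0.23×log₁₀(205.3/153)]
    = 1.2558 × [0.0046252 + 0.02937] = 0.04269 m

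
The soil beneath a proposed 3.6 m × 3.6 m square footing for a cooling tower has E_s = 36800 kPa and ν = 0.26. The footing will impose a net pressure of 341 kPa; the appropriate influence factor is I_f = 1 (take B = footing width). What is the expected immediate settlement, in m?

Immediate (elastic) settlement: S_e = q·B·(1−ν²)/E_s · I_f.
S_e = 341 × 3.6 × (1 − 0.26²) / 36800 × 1
    = 341 × 3.6 × 0.9324 / 36800 × 1
    = 0.0311 m

S_e ≈ 0.0311 m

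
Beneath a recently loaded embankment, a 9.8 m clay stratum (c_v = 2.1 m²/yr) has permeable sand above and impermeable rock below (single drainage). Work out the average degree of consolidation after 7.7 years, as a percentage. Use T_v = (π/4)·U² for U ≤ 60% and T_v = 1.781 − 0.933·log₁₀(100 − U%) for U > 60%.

U ≈ 46.3 %

Drainage path length: H_d = H = 9.8 m (single drainage).
T_v = c_v·t/H_d² = 2.1×7.7/9.8² = 0.16837.
T_v = 0.16837 corresponds to the U ≤ 60% branch:
U = √(4T_v/π) = 0.463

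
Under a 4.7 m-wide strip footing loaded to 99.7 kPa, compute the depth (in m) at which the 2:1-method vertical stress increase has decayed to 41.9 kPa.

z ≈ 6.48 m

2:1 spreading — at depth z the loaded area has grown by z in each plan dimension:
qB/(B+z) = Δσ_z ⇒ z = qB/Δσ_z − B = 99.7×4.7/41.9 − 4.7 = 6.484 m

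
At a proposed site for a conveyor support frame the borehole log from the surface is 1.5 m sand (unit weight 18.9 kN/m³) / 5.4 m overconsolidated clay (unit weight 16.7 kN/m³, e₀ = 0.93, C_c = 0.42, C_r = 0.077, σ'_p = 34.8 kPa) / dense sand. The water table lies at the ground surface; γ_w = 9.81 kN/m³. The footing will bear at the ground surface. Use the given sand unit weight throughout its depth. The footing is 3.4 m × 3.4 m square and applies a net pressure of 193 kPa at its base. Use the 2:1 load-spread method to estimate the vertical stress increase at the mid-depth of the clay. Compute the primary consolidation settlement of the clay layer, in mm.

S_c ≈ 370 mm

Mid-depth of clay below the ground surface: z = 1.5 + 5.4/2 = 4.2 m.
Total vertical stress at mid-clay: σ_v = 18.9×1.5 + 16.7×2.7 = 73.44 kPa.
Pore pressure: u = 9.81×(4.2 − 0) = 41.202 kPa.
Initial effective stress: σ'_0 = σ_v − u = 73.44 − 41.202 = 32.238 kPa.
Stress increase at mid-clay by the 2:1 spreading method:
Δσ = qBL/((B+z)(L+z)) = 193×3.4×3.4/((3.4+4.2)(3.4+4.2)) = 38.627 kPa
Final effective stress: σ'_f = 32.238 + 38.627 = 70.865 kPa.
σ'_f = 70.865 > σ'_p = 34.8 kPa, so the stress path crosses the preconsolidation pressure — recompression up to σ'_p, then virgin compression beyond:
S_c = H/(1+e₀)·[C_r·log₁₀(σ'_p/σ'_0) + C_c·log₁₀(σ'_f/σ'_p)]
    = 5.4/1.93 × [0.077×log₁₀(34.8/32.238) + 0.42×log₁₀(70.865/34.8)]
    = 2.7979 × [0.0025573 + 0.12972] = 0.3701 m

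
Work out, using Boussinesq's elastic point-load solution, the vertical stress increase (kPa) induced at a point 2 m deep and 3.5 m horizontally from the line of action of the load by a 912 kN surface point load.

Boussinesq vertical stress below a point load on an elastic half-space:
Δσ_z = 3P/(2πz²) · [1 + (r/z)²]^(−5/2)
r/z = 3.5/2 = 1.75; [1+(r/z)²]^(−5/2) = 0.030062.
Δσ_z = 3×912/(2π×2²) × 0.030062 = 108.86 × 0.030062 = 3.273 kPa

Δσ_z ≈ 3.27 kPa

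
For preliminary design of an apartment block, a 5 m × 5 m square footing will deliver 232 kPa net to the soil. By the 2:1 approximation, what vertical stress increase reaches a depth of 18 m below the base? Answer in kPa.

By the 2:1 method the load spreads at 1 horizontal : 2 vertical, so at depth z the loaded area has grown by z in each plan dimension:
Δσ = qBL/((B+z)(L+z)) = 232×5×5/((5+18)(5+18)) = 10.964 kPa

Δσ_z ≈ 11 kPa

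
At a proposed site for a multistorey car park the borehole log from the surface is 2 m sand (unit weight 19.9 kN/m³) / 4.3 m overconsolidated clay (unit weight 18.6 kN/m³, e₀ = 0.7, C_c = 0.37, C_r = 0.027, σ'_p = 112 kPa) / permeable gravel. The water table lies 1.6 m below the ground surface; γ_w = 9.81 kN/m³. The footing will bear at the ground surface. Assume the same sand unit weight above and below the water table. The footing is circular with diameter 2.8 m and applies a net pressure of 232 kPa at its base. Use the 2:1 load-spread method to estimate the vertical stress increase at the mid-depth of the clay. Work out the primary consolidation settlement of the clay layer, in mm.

Mid-depth of clay below the ground surface: z = 2 + 4.3/2 = 4.15 m.
Total vertical stress at mid-clay: σ_v = 19.9×2 + 18.6×2.15 = 79.79 kPa.
Pore pressure: u = 9.81×(4.15 − 1.6) = 25.015 kPa.
Initial effective stress: σ'_0 = σ_v − u = 79.79 − 25.015 = 54.775 kPa.
Stress increase at mid-clay by the 2:1 spreading method:
Δσ ≈ qD²/(D+z)² = 232×2.8²/(2.8+4.15)² = 37.656 kPa
Final effective stress: σ'_f = 54.775 + 37.656 = 92.431 kPa.
σ'_f = 92.431 ≤ σ'_p = 112 kPa, so the clay remains overconsolidated and only the recompression index applies:
S_c = C_r·H/(1+e₀)·log₁₀(σ'_f/σ'_0) = 0.027×4.3/1.7×log₁₀(92.431/54.775)
    = 0.068294 × 0.22724 = 0.01552 m

S_c ≈ 15.5 mm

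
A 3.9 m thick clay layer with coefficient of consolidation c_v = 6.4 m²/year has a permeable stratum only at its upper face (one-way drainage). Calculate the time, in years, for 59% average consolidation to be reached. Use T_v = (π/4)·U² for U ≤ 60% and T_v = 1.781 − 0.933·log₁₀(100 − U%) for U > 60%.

t ≈ 0.65 years

Drainage path length: H_d = H = 3.9 m (single drainage).
U ≤ 60%: T_v = (π/4)·U² = (π/4)×0.59² = 0.2734.
t = T_v·H_d²/c_v = 0.2734×3.9²/6.4 = 0.6498 years.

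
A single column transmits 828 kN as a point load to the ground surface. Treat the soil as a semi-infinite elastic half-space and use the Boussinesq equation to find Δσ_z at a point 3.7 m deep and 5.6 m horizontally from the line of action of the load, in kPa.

Δσ_z ≈ 1.47 kPa

Boussinesq vertical stress below a point load on an elastic half-space:
Δσ_z = 3P/(2πz²) · [1 + (r/z)²]^(−5/2)
r/z = 5.6/3.7 = 1.5135; [1+(r/z)²]^(−5/2) = 0.050906.
Δσ_z = 3×828/(2π×3.7²) × 0.050906 = 28.878 × 0.050906 = 1.47 kPa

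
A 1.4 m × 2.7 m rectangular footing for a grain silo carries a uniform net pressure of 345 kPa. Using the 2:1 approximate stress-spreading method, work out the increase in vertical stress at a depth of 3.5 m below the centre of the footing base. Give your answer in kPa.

Δσ_z ≈ 42.9 kPa

By the 2:1 method the load spreads at 1 horizontal : 2 vertical, so at depth z the loaded area has grown by z in each plan dimension:
Δσ = qBL/((B+z)(L+z)) = 345×1.4×2.7/((1.4+3.5)(2.7+3.5)) = 42.926 kPa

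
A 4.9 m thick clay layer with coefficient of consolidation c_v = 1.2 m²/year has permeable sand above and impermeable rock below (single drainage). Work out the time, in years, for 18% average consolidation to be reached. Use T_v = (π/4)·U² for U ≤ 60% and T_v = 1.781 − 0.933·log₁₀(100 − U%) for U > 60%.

t ≈ 0.509 years

Drainage path length: H_d = H = 4.9 m (single drainage).
U ≤ 60%: T_v = (π/4)·U² = (π/4)×0.18² = 0.025447.
t = T_v·H_d²/c_v = 0.025447×4.9²/1.2 = 0.5092 years.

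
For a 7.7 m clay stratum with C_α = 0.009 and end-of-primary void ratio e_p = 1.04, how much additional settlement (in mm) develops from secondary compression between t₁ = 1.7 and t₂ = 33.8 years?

Secondary compression: S_s = C_α·H/(1+e_p)·log₁₀(t₂/t₁)
S_s = 0.009×7.7/(1+1.04)×log₁₀(33.8/1.7)
    = 0.03397 × 1.298 = 0.04411 m

S_s ≈ 44.1 mm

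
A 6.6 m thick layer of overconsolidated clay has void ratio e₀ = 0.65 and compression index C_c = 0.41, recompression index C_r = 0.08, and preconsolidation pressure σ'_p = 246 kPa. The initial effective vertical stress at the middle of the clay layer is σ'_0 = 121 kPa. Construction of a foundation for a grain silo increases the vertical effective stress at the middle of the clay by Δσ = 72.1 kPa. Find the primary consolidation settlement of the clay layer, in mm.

S_c ≈ 65 mm

Final effective stress: σ'_f = 121 + 72.1 = 193.1 kPa.
σ'_f = 193.1 ≤ σ'_p = 246 kPa, so the clay remains overconsolidated and only the recompression index applies:
S_c = C_r·H/(1+e₀)·log₁₀(σ'_f/σ'_0) = 0.08×6.6/1.65×log₁₀(193.1/121)
    = 0.32 × 0.203 = 0.06496 m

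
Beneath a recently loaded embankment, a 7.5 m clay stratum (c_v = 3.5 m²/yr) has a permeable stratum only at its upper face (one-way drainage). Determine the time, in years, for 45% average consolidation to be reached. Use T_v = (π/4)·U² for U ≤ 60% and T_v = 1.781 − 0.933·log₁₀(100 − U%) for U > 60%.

t ≈ 2.56 years

Drainage path length: H_d = H = 7.5 m (single drainage).
U ≤ 60%: T_v = (π/4)·U² = (π/4)×0.45² = 0.15904.
t = T_v·H_d²/c_v = 0.15904×7.5²/3.5 = 2.556 years.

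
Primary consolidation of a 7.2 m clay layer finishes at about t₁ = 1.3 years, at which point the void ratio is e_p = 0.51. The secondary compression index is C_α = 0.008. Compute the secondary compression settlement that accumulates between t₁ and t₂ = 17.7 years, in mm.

S_s ≈ 43.3 mm

Secondary compression: S_s = C_α·H/(1+e_p)·log₁₀(t₂/t₁)
S_s = 0.008×7.2/(1+0.51)×log₁₀(17.7/1.3)
    = 0.03815 × 1.134 = 0.04326 m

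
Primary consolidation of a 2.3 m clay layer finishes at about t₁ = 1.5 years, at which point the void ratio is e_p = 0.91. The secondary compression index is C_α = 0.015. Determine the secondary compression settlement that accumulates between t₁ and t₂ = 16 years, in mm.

S_s ≈ 18.6 mm

Secondary compression: S_s = C_α·H/(1+e_p)·log₁₀(t₂/t₁)
S_s = 0.015×2.3/(1+0.91)×log₁₀(16/1.5)
    = 0.01806 × 1.028 = 0.01857 m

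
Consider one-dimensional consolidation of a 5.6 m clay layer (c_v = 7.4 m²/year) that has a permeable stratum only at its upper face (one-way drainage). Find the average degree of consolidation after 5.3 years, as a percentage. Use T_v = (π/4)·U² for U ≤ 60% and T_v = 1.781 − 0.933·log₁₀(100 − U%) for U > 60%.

U ≈ 96.3 %

Drainage path length: H_d = H = 5.6 m (single drainage).
T_v = c_v·t/H_d² = 7.4×5.3/5.6² = 1.2506.
T_v = 1.2506 corresponds to the U > 60% branch:
U = 1 − 10^((1.781 − T_v)/0.933)/100 = 0.963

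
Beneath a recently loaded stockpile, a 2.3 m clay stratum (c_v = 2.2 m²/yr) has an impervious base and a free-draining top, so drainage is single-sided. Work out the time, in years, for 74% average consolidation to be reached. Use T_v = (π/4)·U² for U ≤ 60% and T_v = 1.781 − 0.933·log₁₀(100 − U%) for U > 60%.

t ≈ 1.11 years

Drainage path length: H_d = H = 2.3 m (single drainage).
U > 60%: T_v = 1.781 − 0.933·log₁₀(100 − 74) = 0.46083.
t = T_v·H_d²/c_v = 0.46083×2.3²/2.2 = 1.108 years.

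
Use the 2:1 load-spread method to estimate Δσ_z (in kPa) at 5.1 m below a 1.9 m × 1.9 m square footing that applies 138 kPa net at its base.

By the 2:1 method the load spreads at 1 horizontal : 2 vertical, so at depth z the loaded area has grown by z in each plan dimension:
Δσ = qBL/((B+z)(L+z)) = 138×1.9×1.9/((1.9+5.1)(1.9+5.1)) = 10.167 kPa

Δσ_z ≈ 10.2 kPa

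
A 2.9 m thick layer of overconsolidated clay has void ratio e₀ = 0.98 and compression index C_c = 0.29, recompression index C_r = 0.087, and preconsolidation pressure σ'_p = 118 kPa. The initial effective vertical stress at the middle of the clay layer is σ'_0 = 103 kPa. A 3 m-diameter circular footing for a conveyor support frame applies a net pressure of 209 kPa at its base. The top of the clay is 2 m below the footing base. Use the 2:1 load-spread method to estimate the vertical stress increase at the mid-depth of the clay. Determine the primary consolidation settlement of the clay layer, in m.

Mid-depth of clay below the footing base: z = 2 + 2.9/2 = 3.45 m.
Stress increase at mid-clay by the 2:1 spreading method:
Δσ ≈ qD²/(D+z)² = 209×3²/(3+3.45)² = 45.214 kPa
Final effective stress: σ'_f = 103 + 45.214 = 148.21 kPa.
σ'_f = 148.21 > σ'_p = 118 kPa, so the stress path crosses the preconsolidation pressure — recompression up to σ'_p, then virgin compression beyond:
S_c = H/(1+e₀)·[C_r·log₁₀(σ'_p/σ'_0) + C_c·log₁₀(σ'_f/σ'_p)]
    = 2.9/1.98 × [0.087×log₁₀(118/103) + 0.29×log₁₀(148.21/118)]
    = 1.4646 × [0.0051369 + 0.028709] = 0.04957 m

S_c ≈ 0.0496 m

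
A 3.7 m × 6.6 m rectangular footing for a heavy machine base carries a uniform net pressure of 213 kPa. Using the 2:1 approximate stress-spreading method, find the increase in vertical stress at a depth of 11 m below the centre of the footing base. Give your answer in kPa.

Δσ_z ≈ 20.1 kPa

By the 2:1 method the load spreads at 1 horizontal : 2 vertical, so at depth z the loaded area has grown by z in each plan dimension:
Δσ = qBL/((B+z)(L+z)) = 213×3.7×6.6/((3.7+11)(6.6+11)) = 20.105 kPa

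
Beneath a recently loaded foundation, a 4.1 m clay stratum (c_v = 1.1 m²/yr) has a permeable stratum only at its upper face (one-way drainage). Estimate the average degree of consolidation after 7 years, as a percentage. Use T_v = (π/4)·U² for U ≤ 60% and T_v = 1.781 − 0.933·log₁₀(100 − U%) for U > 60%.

U ≈ 73.8 %

Drainage path length: H_d = H = 4.1 m (single drainage).
T_v = c_v·t/H_d² = 1.1×7/4.1² = 0.45806.
T_v = 0.45806 corresponds to the U > 60% branch:
U = 1 − 10^((1.781 − T_v)/0.933)/100 = 0.7382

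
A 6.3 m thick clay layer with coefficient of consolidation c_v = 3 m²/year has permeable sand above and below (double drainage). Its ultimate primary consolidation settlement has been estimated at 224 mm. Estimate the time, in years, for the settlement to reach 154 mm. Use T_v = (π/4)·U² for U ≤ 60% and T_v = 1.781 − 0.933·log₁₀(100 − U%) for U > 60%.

Drainage path length: H_d = H/2 = 3.15 m (double drainage).
U = S(t)/S_ult = 154/224 = 0.6875.
U > 60%: T_v = 1.781 − 0.933·log₁₀(100 − 68.75) = 0.3863.
t = T_v·H_d²/c_v = 0.3863×3.15²/3 = 1.278 years.

t ≈ 1.28 years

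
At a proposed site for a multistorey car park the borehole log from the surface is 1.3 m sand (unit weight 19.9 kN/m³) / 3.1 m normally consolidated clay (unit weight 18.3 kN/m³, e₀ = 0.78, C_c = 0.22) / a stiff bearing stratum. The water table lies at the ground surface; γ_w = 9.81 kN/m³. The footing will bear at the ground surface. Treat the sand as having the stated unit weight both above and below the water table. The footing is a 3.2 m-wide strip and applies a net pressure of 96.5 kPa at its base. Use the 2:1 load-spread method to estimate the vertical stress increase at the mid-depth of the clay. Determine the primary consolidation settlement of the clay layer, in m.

S_c ≈ 0.18 m

Mid-depth of clay below the ground surface: z = 1.3 + 3.1/2 = 2.85 m.
Total vertical stress at mid-clay: σ_v = 19.9×1.3 + 18.3×1.55 = 54.235 kPa.
Pore pressure: u = 9.81×(2.85 − 0) = 27.959 kPa.
Initial effective stress: σ'_0 = σ_v − u = 54.235 − 27.959 = 26.276 kPa.
Stress increase at mid-clay by the 2:1 spreading method:
Δσ = qB/(B+z) = 96.5×3.2/(3.2+2.85) = 51.041 kPa
Final effective stress: σ'_f = σ'_0 + Δσ = 26.276 + 51.041 = 77.317 kPa.
Normally consolidated clay, so the full stress increment lies on the virgin compression line:
S_c = C_c·H/(1+e₀)·log₁₀(σ'_f/σ'_0) = 0.22×3.1/(1+0.78)×log₁₀(77.317/26.276)
    = 0.38315 × 0.46872 = 0.1796 m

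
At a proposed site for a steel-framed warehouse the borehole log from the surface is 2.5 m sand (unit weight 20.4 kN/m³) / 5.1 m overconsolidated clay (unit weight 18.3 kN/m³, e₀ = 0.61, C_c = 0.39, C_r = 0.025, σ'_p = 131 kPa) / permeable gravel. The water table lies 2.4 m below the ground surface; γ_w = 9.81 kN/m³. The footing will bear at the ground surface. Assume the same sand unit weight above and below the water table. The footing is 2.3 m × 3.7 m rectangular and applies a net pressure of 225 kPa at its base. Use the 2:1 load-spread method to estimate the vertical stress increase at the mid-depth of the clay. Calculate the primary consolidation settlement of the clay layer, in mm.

S_c ≈ 11.9 mm

Mid-depth of clay below the ground surface: z = 2.5 + 5.1/2 = 5.05 m.
Total vertical stress at mid-clay: σ_v = 20.4×2.5 + 18.3×2.55 = 97.665 kPa.
Pore pressure: u = 9.81×(5.05 − 2.4) = 25.997 kPa.
Initial effective stress: σ'_0 = σ_v − u = 97.665 − 25.997 = 71.668 kPa.
Stress increase at mid-clay by the 2:1 spreading method:
Δσ = qBL/((B+z)(L+z)) = 225×2.3×3.7/((2.3+5.05)(3.7+5.05)) = 29.773 kPa
Final effective stress: σ'_f = 71.668 + 29.773 = 101.44 kPa.
σ'_f = 101.44 ≤ σ'_p = 131 kPa, so the clay remains overconsolidated and only the recompression index applies:
S_c = C_r·H/(1+e₀)·log₁₀(σ'_f/σ'_0) = 0.025×5.1/1.61×log₁₀(101.44/71.668)
    = 0.079192 × 0.15088 = 0.01195 m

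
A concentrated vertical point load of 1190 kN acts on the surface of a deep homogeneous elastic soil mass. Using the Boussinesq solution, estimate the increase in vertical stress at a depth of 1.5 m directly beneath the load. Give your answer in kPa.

Δσ_z ≈ 253 kPa

Boussinesq vertical stress below a point load on an elastic half-space:
Δσ_z = 3P/(2πz²) · [1 + (r/z)²]^(−5/2)
r/z = 0/1.5 = 0; [1+(r/z)²]^(−5/2) = 1.
Δσ_z = 3×1190/(2π×1.5²) × 1 = 252.53 × 1 = 252.5 kPa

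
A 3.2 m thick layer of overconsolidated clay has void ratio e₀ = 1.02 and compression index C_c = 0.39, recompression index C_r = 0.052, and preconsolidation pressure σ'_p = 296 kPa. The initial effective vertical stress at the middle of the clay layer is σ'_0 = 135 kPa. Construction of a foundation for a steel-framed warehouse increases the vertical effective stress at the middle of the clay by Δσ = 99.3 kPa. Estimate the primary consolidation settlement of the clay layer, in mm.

S_c ≈ 19.7 mm

Final effective stress: σ'_f = 135 + 99.3 = 234.3 kPa.
σ'_f = 234.3 ≤ σ'_p = 296 kPa, so the clay remains overconsolidated and only the recompression index applies:
S_c = C_r·H/(1+e₀)·log₁₀(σ'_f/σ'_0) = 0.052×3.2/2.02×log₁₀(234.3/135)
    = 0.082378 × 0.23944 = 0.01972 m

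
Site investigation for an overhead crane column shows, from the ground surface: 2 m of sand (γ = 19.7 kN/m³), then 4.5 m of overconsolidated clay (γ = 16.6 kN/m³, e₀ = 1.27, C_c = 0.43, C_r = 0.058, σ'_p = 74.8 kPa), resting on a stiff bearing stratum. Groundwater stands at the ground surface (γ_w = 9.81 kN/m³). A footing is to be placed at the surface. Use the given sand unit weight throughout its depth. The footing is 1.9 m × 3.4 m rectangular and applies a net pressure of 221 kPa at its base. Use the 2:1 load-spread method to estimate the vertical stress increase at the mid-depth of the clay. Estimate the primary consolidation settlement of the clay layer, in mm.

S_c ≈ 31.1 mm

Mid-depth of clay below the ground surface: z = 2 + 4.5/2 = 4.25 m.
Total vertical stress at mid-clay: σ_v = 19.7×2 + 16.6×2.25 = 76.75 kPa.
Pore pressure: u = 9.81×(4.25 − 0) = 41.693 kPa.
Initial effective stress: σ'_0 = σ_v − u = 76.75 − 41.693 = 35.057 kPa.
Stress increase at mid-clay by the 2:1 spreading method:
Δσ = qBL/((B+z)(L+z)) = 221×1.9×3.4/((1.9+4.25)(3.4+4.25)) = 30.345 kPa
Final effective stress: σ'_f = 35.057 + 30.345 = 65.402 kPa.
σ'_f = 65.402 ≤ σ'_p = 74.8 kPa, so the clay remains overconsolidated and only the recompression index applies:
S_c = C_r·H/(1+e₀)·log₁₀(σ'_f/σ'_0) = 0.058×4.5/2.27×log₁₀(65.402/35.057)
    = 0.11498 × 0.27082 = 0.03114 m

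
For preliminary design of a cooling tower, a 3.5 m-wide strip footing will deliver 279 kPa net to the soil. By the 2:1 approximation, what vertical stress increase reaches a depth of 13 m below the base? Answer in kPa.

By the 2:1 method the load spreads at 1 horizontal : 2 vertical, so at depth z the loaded area has grown by z in each plan dimension:
Δσ = qB/(B+z) = 279×3.5/(3.5+13) = 59.182 kPa

Δσ_z ≈ 59.2 kPa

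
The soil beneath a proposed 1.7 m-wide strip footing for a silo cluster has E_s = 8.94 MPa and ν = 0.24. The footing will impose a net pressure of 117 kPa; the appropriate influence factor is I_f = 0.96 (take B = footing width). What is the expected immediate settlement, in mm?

S_e ≈ 20.1 mm

Immediate (elastic) settlement: S_e = q·B·(1−ν²)/E_s · I_f.
E_s = 8.94 MPa = 8940 kPa.
S_e = 117 × 1.7 × (1 − 0.24²) / 8940 × 0.96
    = 117 × 1.7 × 0.9424 / 8940 × 0.96
    = 0.02013 m = 20.13 mm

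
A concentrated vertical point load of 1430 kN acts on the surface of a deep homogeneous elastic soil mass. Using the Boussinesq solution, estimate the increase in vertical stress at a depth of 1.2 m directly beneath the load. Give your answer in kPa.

Δσ_z ≈ 474 kPa

Boussinesq vertical stress below a point load on an elastic half-space:
Δσ_z = 3P/(2πz²) · [1 + (r/z)²]^(−5/2)
r/z = 0/1.2 = 0; [1+(r/z)²]^(−5/2) = 1.
Δσ_z = 3×1430/(2π×1.2²) × 1 = 474.15 × 1 = 474.1 kPa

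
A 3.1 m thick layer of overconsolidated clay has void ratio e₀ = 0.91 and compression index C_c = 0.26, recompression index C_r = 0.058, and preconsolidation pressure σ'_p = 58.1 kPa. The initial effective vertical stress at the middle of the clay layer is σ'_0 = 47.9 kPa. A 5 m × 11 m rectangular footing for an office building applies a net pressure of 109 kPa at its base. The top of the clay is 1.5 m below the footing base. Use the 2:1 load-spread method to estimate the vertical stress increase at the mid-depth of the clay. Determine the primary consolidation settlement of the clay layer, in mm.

Mid-depth of clay below the footing base: z = 1.5 + 3.1/2 = 3.05 m.
Stress increase at mid-clay by the 2:1 spreading method:
Δσ = qBL/((B+z)(L+z)) = 109×5×11/((5+3.05)(11+3.05)) = 53.005 kPa
Final effective stress: σ'_f = 47.9 + 53.005 = 100.91 kPa.
σ'_f = 100.91 > σ'_p = 58.1 kPa, so the stress path crosses the preconsolidation pressure — recompression up to σ'_p, then virgin compression beyond:
S_c = H/(1+e₀)·[C_r·log₁₀(σ'_p/σ'_0) + C_c·log₁₀(σ'_f/σ'_p)]
    = 3.1/1.91 × [0.058×log₁₀(58.1/47.9) + 0.26×log₁₀(100.91/58.1)]
    = 1.623 × [0.0048628 + 0.062337] = 0.1091 m

S_c ≈ 109 mm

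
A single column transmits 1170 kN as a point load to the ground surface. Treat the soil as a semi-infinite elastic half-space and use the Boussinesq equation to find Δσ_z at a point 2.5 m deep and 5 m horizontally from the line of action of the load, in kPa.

Δσ_z ≈ 1.6 kPa

Boussinesq vertical stress below a point load on an elastic half-space:
Δσ_z = 3P/(2πz²) · [1 + (r/z)²]^(−5/2)
r/z = 5/2.5 = 2; [1+(r/z)²]^(−5/2) = 0.017889.
Δσ_z = 3×1170/(2π×2.5²) × 0.017889 = 89.381 × 0.017889 = 1.599 kPa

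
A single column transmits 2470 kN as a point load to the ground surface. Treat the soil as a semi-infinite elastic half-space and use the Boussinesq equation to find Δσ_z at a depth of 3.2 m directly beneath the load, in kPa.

Δσ_z ≈ 115 kPa

Boussinesq vertical stress below a point load on an elastic half-space:
Δσ_z = 3P/(2πz²) · [1 + (r/z)²]^(−5/2)
r/z = 0/3.2 = 0; [1+(r/z)²]^(−5/2) = 1.
Δσ_z = 3×2470/(2π×3.2²) × 1 = 115.17 × 1 = 115.2 kPa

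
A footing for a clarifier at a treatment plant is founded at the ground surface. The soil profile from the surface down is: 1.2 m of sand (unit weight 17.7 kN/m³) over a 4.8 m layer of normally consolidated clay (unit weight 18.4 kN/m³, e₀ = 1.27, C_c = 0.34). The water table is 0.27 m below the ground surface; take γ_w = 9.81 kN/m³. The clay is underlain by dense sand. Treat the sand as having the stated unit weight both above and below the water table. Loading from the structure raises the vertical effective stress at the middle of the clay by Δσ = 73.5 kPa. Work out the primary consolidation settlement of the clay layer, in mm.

Mid-depth of clay below the ground surface: z = 1.2 + 4.8/2 = 3.6 m.
Total vertical stress at mid-clay: σ_v = 17.7×1.2 + 18.4×2.4 = 65.4 kPa.
Pore pressure: u = 9.81×(3.6 − 0.27) = 32.667 kPa.
Initial effective stress: σ'_0 = σ_v − u = 65.4 − 32.667 = 32.733 kPa.
Final effective stress: σ'_f = σ'_0 + Δσ = 32.733 + 73.5 = 106.23 kPa.
Normally consolidated clay, so the full stress increment lies on the virgin compression line:
S_c = C_c·H/(1+e₀)·log₁₀(σ'_f/σ'_0) = 0.34×4.8/(1+1.27)×log₁₀(106.23/32.733)
    = 0.71894 × 0.51126 = 0.3676 m

S_c ≈ 368 mm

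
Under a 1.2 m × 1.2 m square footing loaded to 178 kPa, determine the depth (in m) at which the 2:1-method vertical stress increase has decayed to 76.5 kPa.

z ≈ 0.63 m

2:1 spreading — at depth z the loaded area has grown by z in each plan dimension:
qB²/(B+z)² = Δσ_z ⇒ z = B(√(q/Δσ_z) − 1) = 1.2×(√(178/76.5) − 1) = 0.6305 m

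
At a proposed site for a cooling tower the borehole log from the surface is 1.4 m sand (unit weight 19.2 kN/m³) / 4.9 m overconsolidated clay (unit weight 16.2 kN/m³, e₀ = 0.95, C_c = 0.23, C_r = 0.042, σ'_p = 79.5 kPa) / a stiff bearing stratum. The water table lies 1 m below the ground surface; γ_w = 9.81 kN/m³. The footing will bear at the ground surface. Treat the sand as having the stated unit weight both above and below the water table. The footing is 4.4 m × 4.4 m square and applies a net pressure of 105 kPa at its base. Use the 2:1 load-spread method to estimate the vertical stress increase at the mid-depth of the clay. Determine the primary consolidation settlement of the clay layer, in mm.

S_c ≈ 26.3 mm

Mid-depth of clay below the ground surface: z = 1.4 + 4.9/2 = 3.85 m.
Total vertical stress at mid-clay: σ_v = 19.2×1.4 + 16.2×2.45 = 66.57 kPa.
Pore pressure: u = 9.81×(3.85 − 1) = 27.959 kPa.
Initial effective stress: σ'_0 = σ_v − u = 66.57 − 27.959 = 38.611 kPa.
Stress increase at mid-clay by the 2:1 spreading method:
Δσ = qBL/((B+z)(L+z)) = 105×4.4×4.4/((4.4+3.85)(4.4+3.85)) = 29.867 kPa
Final effective stress: σ'_f = 38.611 + 29.867 = 68.478 kPa.
σ'_f = 68.478 ≤ σ'_p = 79.5 kPa, so the clay remains overconsolidated and only the recompression index applies:
S_c = C_r·H/(1+e₀)·log₁₀(σ'_f/σ'_0) = 0.042×4.9/1.95×log₁₀(68.478/38.611)
    = 0.10554 × 0.24884 = 0.02626 m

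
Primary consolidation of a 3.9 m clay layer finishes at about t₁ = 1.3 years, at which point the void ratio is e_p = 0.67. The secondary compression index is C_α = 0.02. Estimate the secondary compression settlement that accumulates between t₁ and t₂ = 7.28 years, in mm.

Secondary compression: S_s = C_α·H/(1+e_p)·log₁₀(t₂/t₁)
S_s = 0.02×3.9/(1+0.67)×log₁₀(7.28/1.3)
    = 0.04671 × 0.7482 = 0.03495 m

S_s ≈ 34.9 mm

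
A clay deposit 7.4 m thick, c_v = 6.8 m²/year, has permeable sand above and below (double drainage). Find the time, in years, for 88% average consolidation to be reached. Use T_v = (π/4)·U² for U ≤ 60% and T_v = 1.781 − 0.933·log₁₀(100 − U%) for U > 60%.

t ≈ 1.56 years

Drainage path length: H_d = H/2 = 3.7 m (double drainage).
U > 60%: T_v = 1.781 − 0.933·log₁₀(100 − 88) = 0.77412.
t = T_v·H_d²/c_v = 0.77412×3.7²/6.8 = 1.558 years.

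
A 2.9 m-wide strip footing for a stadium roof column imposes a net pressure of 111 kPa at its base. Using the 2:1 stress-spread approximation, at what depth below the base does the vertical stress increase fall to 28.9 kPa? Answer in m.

2:1 spreading — at depth z the loaded area has grown by z in each plan dimension:
qB/(B+z) = Δσ_z ⇒ z = qB/Δσ_z − B = 111×2.9/28.9 − 2.9 = 8.238 m

z ≈ 8.24 m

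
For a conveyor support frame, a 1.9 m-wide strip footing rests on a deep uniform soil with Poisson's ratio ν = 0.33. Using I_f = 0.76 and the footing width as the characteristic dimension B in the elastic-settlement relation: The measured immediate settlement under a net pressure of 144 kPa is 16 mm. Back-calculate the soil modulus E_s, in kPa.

E_s ≈ 11600 kPa

S_e = q·B·(1−ν²)/E_s · I_f  ⇒  E_s = q·B·(1−ν²)·I_f / S_e.
E_s = 144 × 1.9 × 0.8911 × 0.76 / 0.016 = 11580 kPa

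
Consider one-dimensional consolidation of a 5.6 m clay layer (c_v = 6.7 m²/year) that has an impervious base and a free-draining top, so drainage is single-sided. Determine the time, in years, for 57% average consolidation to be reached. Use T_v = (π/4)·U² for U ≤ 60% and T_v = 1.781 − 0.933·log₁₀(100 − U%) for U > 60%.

t ≈ 1.19 years

Drainage path length: H_d = H = 5.6 m (single drainage).
U ≤ 60%: T_v = (π/4)·U² = (π/4)×0.57² = 0.25518.
t = T_v·H_d²/c_v = 0.25518×5.6²/6.7 = 1.194 years.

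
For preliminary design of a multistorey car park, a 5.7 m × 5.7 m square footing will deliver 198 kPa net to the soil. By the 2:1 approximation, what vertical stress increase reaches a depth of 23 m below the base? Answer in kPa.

By the 2:1 method the load spreads at 1 horizontal : 2 vertical, so at depth z the loaded area has grown by z in each plan dimension:
Δσ = qBL/((B+z)(L+z)) = 198×5.7×5.7/((5.7+23)(5.7+23)) = 7.81 kPa

Δσ_z ≈ 7.81 kPa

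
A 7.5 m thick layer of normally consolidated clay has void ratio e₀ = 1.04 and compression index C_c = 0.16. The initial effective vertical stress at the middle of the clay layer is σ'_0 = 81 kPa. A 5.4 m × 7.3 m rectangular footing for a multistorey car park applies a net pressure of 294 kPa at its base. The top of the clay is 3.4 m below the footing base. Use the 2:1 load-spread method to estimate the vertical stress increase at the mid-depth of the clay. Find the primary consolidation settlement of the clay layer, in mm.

S_c ≈ 149 mm

Mid-depth of clay below the footing base: z = 3.4 + 7.5/2 = 7.15 m.
Stress increase at mid-clay by the 2:1 spreading method:
Δσ = qBL/((B+z)(L+z)) = 294×5.4×7.3/((5.4+7.15)(7.3+7.15)) = 63.908 kPa
Final effective stress: σ'_f = σ'_0 + Δσ = 81 + 63.908 = 144.91 kPa.
Normally consolidated clay, so the full stress increment lies on the virgin compression line:
S_c = C_c·H/(1+e₀)·log₁₀(σ'_f/σ'_0) = 0.16×7.5/(1+1.04)×log₁₀(144.91/81)
    = 0.58824 × 0.25261 = 0.1486 m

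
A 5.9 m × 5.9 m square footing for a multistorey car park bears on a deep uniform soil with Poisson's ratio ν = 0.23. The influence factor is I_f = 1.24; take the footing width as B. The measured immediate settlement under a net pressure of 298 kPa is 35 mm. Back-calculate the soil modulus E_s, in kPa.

E_s ≈ 59000 kPa

S_e = q·B·(1−ν²)/E_s · I_f  ⇒  E_s = q·B·(1−ν²)·I_f / S_e.
E_s = 298 × 5.9 × 0.9471 × 1.24 / 0.035 = 59000 kPa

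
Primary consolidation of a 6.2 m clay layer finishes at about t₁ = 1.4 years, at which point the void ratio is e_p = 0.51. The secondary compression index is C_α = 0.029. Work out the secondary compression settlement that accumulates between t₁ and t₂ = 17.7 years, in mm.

Secondary compression: S_s = C_α·H/(1+e_p)·log₁₀(t₂/t₁)
S_s = 0.029×6.2/(1+0.51)×log₁₀(17.7/1.4)
    = 0.1191 × 1.102 = 0.1312 m

S_s ≈ 131 mm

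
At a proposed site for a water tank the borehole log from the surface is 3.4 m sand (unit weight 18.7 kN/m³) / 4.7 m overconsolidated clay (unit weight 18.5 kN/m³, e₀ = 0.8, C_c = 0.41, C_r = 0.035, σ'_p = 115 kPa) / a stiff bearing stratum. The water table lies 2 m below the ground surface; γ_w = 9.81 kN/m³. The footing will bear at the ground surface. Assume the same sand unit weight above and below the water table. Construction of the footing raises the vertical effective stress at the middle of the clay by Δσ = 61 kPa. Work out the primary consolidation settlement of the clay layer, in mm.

Mid-depth of clay below the ground surface: z = 3.4 + 4.7/2 = 5.75 m.
Total vertical stress at mid-clay: σ_v = 18.7×3.4 + 18.5×2.35 = 107.06 kPa.
Pore pressure: u = 9.81×(5.75 − 2) = 36.788 kPa.
Initial effective stress: σ'_0 = σ_v − u = 107.06 − 36.788 = 70.272 kPa.
Final effective stress: σ'_f = 70.272 + 61 = 131.27 kPa.
σ'_f = 131.27 > σ'_p = 115 kPa, so the stress path crosses the preconsolidation pressure — recompression up to σ'_p, then virgin compression beyond:
S_c = H/(1+e₀)·[C_r·log₁₀(σ'_p/σ'_0) + C_c·log₁₀(σ'_f/σ'_p)]
    = 4.7/1.8 × [0.035×log₁₀(115/70.272) + 0.41×log₁₀(131.27/115)]
    = 2.6111 × [0.007487 + 0.023562] = 0.08107 m

S_c ≈ 81.1 mm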